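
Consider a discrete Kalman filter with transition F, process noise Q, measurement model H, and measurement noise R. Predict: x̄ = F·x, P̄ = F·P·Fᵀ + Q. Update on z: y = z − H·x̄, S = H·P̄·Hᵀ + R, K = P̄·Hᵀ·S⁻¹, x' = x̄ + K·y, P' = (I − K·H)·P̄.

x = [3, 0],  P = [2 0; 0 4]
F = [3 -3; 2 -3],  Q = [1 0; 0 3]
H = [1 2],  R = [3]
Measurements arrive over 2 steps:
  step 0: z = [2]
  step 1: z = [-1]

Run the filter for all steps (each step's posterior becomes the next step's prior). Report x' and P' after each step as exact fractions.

step 0: x̄ = F·x = [9, 6]
step 0: P̄ = F·P·Fᵀ + Q = [55 48; 48 47]
step 0: y = z − H·x̄ = [-19]
step 0: S = H·P̄·Hᵀ + R = [438]
step 0: K = P̄·Hᵀ·S⁻¹ = [151/438; 71/219]
step 0: x' = x̄ + K·y = [1073/438, -35/219]
step 0: P' = (I − K·H)·P̄ = [1289/438 -209/219; -209/219 211/219]
step 1: x̄ = F·x = [1143/146, 1178/219]
step 1: P̄ = F·P·Fᵀ + Q = [7787/146 2967/73; 2967/73 7642/219]
step 1: y = z − H·x̄ = [-8579/438]
step 1: S = H·P̄·Hᵀ + R = [157019/438]
step 1: K = P̄·Hᵀ·S⁻¹ = [58965/157019; 48370/157019]
step 1: x' = x̄ + K·y = [74332/157019, -102807/157019]
step 1: P' = (I − K·H)·P̄ = [436643/157019 -129874/157019; -129874/157019 137492/157019]

step 0: x' = [1073/438, -35/219], P' = [1289/438 -209/219; -209/219 211/219]
step 1: x' = [74332/157019, -102807/157019], P' = [436643/157019 -129874/157019; -129874/157019 137492/157019]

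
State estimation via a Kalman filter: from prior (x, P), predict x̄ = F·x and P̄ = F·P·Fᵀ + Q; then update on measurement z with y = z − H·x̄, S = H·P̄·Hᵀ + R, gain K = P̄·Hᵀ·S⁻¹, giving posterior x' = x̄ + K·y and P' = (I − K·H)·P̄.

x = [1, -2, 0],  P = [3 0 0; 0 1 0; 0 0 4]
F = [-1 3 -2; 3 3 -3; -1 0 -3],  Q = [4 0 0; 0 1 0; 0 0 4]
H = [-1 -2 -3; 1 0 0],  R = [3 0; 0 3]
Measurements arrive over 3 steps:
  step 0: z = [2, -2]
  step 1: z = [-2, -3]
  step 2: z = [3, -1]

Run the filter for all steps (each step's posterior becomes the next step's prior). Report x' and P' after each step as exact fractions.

step 0: x̄ = F·x = [-7, -3, -1]
step 0: P̄ = F·P·Fᵀ + Q = [32 24 27; 24 73 27; 27 27 43]
step 0: y = z − H·x̄ = [-14, 5]
step 0: S = H·P̄·Hᵀ + R = [1296 -161; -161 35]
step 0: K = P̄·Hᵀ·S⁻¹ = [-69/2777 15551/19439; -703/2777 -9307/19439; -429/2777 1182/19439]
step 0: x' = x̄ + K·y = [-51556/19439, -35958/19439, 28513/19439]
step 0: P' = (I − K·H)·P̄ = [46653/19439 -27921/19439 3546/19439; -27921/19439 407244/19439 -257268/19439; 3546/19439 -257268/19439 173333/19439]
step 1: x̄ = F·x = [-16192/2777, -348081/19439, -33983/19439]
step 1: P̄ = F·P·Fᵀ + Q = [1107409/2777 1178013/2777 500508/2777; 1178013/2777 9728927/19439 3797937/19439; 500508/2777 3797937/19439 1705682/19439]
step 1: y = z − H·x̄ = [-950333/19439, 7861/2777]
step 1: S = H·P̄·Hᵀ + R = [161657970/19439 -4964959/2777; -4964959/2777 1115740/2777]
step 1: K = P̄·Hᵀ·S⁻¹ = [-104264139/2813301529 2328327619/2813301529; -965583923/2813301529 -1326454922/2813301529; -251479668/2813301529 142948788/2813301529]
step 1: x' = x̄ + K·y = [-4715484984/2813301529, -6925324256/2813301529, 7780803767/2813301529]
step 1: P' = (I − K·H)·P̄ = [6984982857/2813301529 -3979364766/2813301529 428846364/2813301529; -3979364766/2813301529 28618168623/2813301529 -16786740237/2813301529; 428846364/2813301529 -16786740237/2813301529 11299691038/2813301529]
step 2: x̄ = F·x = [-31622095318/2813301529, -58264839021/2813301529, -18626926317/2813301529]
step 2: P̄ = F·P·Fᵀ + Q = [548032927628/2813301529 531045091131/2813301529 239946117336/2813301529; 531045091131/2813301529 647752408117/2813301529 241187949018/2813301529; 239946117336/2813301529 241187949018/2813301529 122508486499/2813301529]
step 2: y = z − H·x̄ = [-195592647724/2813301529, 28808793789/2813301529]
step 2: S = H·P̄·Hᵀ + R = [10708171299930/2813301529 -2329961461898/2813301529; -2329961461898/2813301529 556472832215/2813301529]
step 2: K = P̄·Hᵀ·S⁻¹ = [-3494942192847/94210661694337 78148404744442/94210661694337; -64605384333343/188421323388674 -45346182199904/94210661694337; -16850417279883/188421323388674 5346300616071/94210661694337]
step 2: x' = x̄ + K·y = [-15708323210800/94210661694337, -169682757210523/94210661694337, 16732754507184/94210661694337]
step 2: P' = (I − K·H)·P̄ = [234445214233326/94210661694337 -136038546599712/94210661694337 16038901848213/94210661694337; -136038546599712/94210661694337 1941143396436741/188421323388674 -1138797848891343/188421323388674; 16038901848213/94210661694337 -1138797848891343/188421323388674 765356381975303/188421323388674]

step 0: x' = [-51556/19439, -35958/19439, 28513/19439], P' = [46653/19439 -27921/19439 3546/19439; -27921/19439 407244/19439 -257268/19439; 3546/19439 -257268/19439 173333/19439]
step 1: x' = [-4715484984/2813301529, -6925324256/2813301529, 7780803767/2813301529], P' = [6984982857/2813301529 -3979364766/2813301529 428846364/2813301529; -3979364766/2813301529 28618168623/2813301529 -16786740237/2813301529; 428846364/2813301529 -16786740237/2813301529 11299691038/2813301529]
step 2: x' = [-15708323210800/94210661694337, -169682757210523/94210661694337, 16732754507184/94210661694337], P' = [234445214233326/94210661694337 -136038546599712/94210661694337 16038901848213/94210661694337; -136038546599712/94210661694337 1941143396436741/188421323388674 -1138797848891343/188421323388674; 16038901848213/94210661694337 -1138797848891343/188421323388674 765356381975303/188421323388674]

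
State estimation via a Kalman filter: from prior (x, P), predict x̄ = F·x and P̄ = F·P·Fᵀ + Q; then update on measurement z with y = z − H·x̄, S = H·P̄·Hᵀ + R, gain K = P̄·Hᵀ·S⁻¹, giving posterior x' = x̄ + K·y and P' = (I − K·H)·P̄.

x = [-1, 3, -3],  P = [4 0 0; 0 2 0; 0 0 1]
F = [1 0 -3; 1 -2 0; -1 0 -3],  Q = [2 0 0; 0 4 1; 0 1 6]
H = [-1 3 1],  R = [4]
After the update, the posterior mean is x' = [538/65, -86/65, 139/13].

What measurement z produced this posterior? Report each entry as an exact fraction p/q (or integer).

z = [-1]

x̄ = F·x = [8, -7, 10]
P̄ = F·P·Fᵀ + Q = [15 4 5; 4 16 -3; 5 -3 19]
S = H·P̄·Hᵀ + R = [130]
K = P̄·Hᵀ·S⁻¹ = [1/65; 41/130; 1/26]
x' − x̄ = [18/65, 369/65, 9/13] = K·y
y = (KᵀK)⁻¹·Kᵀ·(x' − x̄) = [18]
z = y + H·x̄ = [18] + [-19] = [-1]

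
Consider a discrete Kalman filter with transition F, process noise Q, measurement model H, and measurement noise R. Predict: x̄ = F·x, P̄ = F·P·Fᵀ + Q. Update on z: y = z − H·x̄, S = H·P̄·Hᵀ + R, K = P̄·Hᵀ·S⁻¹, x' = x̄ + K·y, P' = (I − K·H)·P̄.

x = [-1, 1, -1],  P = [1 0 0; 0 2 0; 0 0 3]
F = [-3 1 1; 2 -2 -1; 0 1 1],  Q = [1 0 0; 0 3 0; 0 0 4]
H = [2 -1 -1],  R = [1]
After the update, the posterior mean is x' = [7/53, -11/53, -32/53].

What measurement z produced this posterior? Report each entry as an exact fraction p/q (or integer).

z = [1]

x̄ = F·x = [3, -3, 0]
P̄ = F·P·Fᵀ + Q = [15 -13 5; -13 18 -7; 5 -7 9]
S = H·P̄·Hᵀ + R = [106]
K = P̄·Hᵀ·S⁻¹ = [19/53; -37/106; 4/53]
x' − x̄ = [-152/53, 148/53, -32/53] = K·y
y = (KᵀK)⁻¹·Kᵀ·(x' − x̄) = [-8]
z = y + H·x̄ = [-8] + [9] = [1]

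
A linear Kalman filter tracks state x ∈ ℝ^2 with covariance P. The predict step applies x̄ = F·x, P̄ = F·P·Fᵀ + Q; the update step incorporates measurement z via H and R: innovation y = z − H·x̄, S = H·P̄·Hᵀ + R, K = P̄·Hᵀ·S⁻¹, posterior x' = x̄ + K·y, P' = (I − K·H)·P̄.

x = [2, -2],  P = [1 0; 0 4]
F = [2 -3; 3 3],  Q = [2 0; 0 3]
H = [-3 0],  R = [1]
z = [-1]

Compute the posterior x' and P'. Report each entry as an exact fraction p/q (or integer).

x' = [136/379, 2610/379]
P' = [42/379 -30/379; -30/379 10092/379]

x̄ = F·x = [10, 0]
P̄ = F·P·Fᵀ + Q = [42 -30; -30 48]
y = z − H·x̄ = [29]
S = H·P̄·Hᵀ + R = [379]
K = P̄·Hᵀ·S⁻¹ = [-126/379; 90/379]
x' = x̄ + K·y = [136/379, 2610/379]
P' = (I − K·H)·P̄ = [42/379 -30/379; -30/379 10092/379]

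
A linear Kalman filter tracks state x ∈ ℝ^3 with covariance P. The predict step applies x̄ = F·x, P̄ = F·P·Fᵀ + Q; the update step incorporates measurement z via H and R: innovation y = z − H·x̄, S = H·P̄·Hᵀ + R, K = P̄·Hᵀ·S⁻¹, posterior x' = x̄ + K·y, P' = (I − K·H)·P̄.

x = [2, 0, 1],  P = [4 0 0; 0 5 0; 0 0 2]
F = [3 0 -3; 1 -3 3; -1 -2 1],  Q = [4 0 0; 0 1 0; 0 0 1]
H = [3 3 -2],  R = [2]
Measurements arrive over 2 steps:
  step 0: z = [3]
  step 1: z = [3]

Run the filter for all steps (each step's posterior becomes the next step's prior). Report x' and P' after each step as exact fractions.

step 0: x' = [-189/121, 1017/484, -173/242], P' = [2410/121 -3654/121 -1890/121; -3654/121 12735/242 4055/121; -1890/121 4055/121 3249/121]
step 1: x' = [15445197/2698429, -15487121/2698429, -4102315/2698429], P' = [121389973/2698429 -118330659/2698429 3931929/2698429; -118330659/2698429 118484091/2698429 -109381/2698429; 3931929/2698429 -109381/2698429 5587938/2698429]

step 0: x̄ = F·x = [3, 5, -1]
step 0: P̄ = F·P·Fᵀ + Q = [58 -6 -18; -6 68 32; -18 32 27]
step 0: y = z − H·x̄ = [-23]
step 0: S = H·P̄·Hᵀ + R = [968]
step 0: K = P̄·Hᵀ·S⁻¹ = [24/121; 61/484; -3/242]
step 0: x' = x̄ + K·y = [-189/121, 1017/484, -173/242]
step 0: P' = (I − K·H)·P̄ = [2410/121 -3654/121 -1890/121; -3654/121 12735/242 4055/121; -1890/121 4055/121 3249/121]
step 1: x̄ = F·x = [-615/242, -4845/484, -406/121]
step 1: P̄ = F·P·Fᵀ + Q = [85435/121 36030/121 17937/121; 36030/121 53347/242 9173/121; 17937/121 9173/121 4194/121]
step 1: y = z − H·x̄ = [16429/484]
step 1: S = H·P̄·Hᵀ + R = [2698429/242]
step 1: K = P̄·Hᵀ·S⁻¹ = [657042/2698429; 339529/2698429; 145884/2698429]
step 1: x' = x̄ + K·y = [15445197/2698429, -15487121/2698429, -4102315/2698429]
step 1: P' = (I − K·H)·P̄ = [121389973/2698429 -118330659/2698429 3931929/2698429; -118330659/2698429 118484091/2698429 -109381/2698429; 3931929/2698429 -109381/2698429 5587938/2698429]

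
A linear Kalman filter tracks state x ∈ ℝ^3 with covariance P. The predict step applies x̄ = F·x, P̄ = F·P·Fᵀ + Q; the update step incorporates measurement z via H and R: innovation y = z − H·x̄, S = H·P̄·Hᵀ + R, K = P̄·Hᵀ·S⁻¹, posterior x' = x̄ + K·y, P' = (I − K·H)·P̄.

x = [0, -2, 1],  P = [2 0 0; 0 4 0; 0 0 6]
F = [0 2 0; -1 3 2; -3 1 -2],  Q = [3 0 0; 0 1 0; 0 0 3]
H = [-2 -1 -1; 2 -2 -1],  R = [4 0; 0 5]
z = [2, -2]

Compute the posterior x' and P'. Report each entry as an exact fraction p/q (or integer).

x̄ = F·x = [-4, -4, -4]
P̄ = F·P·Fᵀ + Q = [19 24 8; 24 63 -6; 8 -6 49]
y = z − H·x̄ = [-14, -6]
S = H·P̄·Hᵀ + R = [308 129; 129 134]
K = P̄·Hᵀ·S⁻¹ = [-7058/24631 3486/24631; -4782/24631 -8631/24631; -5197/24631 1143/24631]
x' = x̄ + K·y = [-20628/24631, 20210/24631, -32624/24631]
P' = (I − K·H)·P̄ = [36677/24631 101046/24631 -146168/24631; 101046/24631 428211/24631 -611175/24631; -146168/24631 -611175/24631 924299/24631]

x' = [-20628/24631, 20210/24631, -32624/24631]
P' = [36677/24631 101046/24631 -146168/24631; 101046/24631 428211/24631 -611175/24631; -146168/24631 -611175/24631 924299/24631]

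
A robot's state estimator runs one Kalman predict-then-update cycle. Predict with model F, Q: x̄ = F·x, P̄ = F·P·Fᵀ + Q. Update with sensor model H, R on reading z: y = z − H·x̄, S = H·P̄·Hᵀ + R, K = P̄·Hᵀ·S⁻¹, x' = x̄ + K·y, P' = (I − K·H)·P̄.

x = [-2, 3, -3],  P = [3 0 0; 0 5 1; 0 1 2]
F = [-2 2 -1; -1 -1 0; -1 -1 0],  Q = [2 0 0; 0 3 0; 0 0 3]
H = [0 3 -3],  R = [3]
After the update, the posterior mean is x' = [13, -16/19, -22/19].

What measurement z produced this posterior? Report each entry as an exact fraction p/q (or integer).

x̄ = F·x = [13, -1, -1]
P̄ = F·P·Fᵀ + Q = [32 -3 -3; -3 11 8; -3 8 11]
S = H·P̄·Hᵀ + R = [57]
K = P̄·Hᵀ·S⁻¹ = [0; 3/19; -3/19]
x' − x̄ = [0, 3/19, -3/19] = K·y
y = (KᵀK)⁻¹·Kᵀ·(x' − x̄) = [1]
z = y + H·x̄ = [1] + [0] = [1]

z = [1]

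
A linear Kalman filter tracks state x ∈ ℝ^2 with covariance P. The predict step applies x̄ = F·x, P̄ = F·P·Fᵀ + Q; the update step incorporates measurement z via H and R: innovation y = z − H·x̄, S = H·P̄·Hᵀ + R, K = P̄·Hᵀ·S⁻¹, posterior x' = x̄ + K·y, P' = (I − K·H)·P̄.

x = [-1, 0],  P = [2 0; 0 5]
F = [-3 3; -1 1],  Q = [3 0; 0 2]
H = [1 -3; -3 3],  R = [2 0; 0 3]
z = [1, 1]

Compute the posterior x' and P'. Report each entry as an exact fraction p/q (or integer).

x' = [-1800/2057, -107/187]
P' = [2427/2057 129/187; 129/187 9/17]

x̄ = F·x = [3, 1]
P̄ = F·P·Fᵀ + Q = [66 21; 21 9]
y = z − H·x̄ = [1, 7]
S = H·P̄·Hᵀ + R = [23 -27; -27 300]
K = P̄·Hᵀ·S⁻¹ = [-915/2057 -1008/2057; -84/187 -30/187]
x' = x̄ + K·y = [-1800/2057, -107/187]
P' = (I − K·H)·P̄ = [2427/2057 129/187; 129/187 9/17]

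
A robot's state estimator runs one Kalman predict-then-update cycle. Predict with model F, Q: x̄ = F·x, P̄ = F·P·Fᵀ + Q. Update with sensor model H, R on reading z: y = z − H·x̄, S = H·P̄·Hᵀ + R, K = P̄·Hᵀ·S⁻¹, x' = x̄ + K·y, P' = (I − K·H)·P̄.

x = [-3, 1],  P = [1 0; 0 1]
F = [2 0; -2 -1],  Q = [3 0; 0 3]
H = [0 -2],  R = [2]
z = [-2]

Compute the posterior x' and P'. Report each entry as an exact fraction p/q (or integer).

x' = [-70/17, 21/17]
P' = [87/17 -4/17; -4/17 8/17]

x̄ = F·x = [-6, 5]
P̄ = F·P·Fᵀ + Q = [7 -4; -4 8]
y = z − H·x̄ = [8]
S = H·P̄·Hᵀ + R = [34]
K = P̄·Hᵀ·S⁻¹ = [4/17; -8/17]
x' = x̄ + K·y = [-70/17, 21/17]
P' = (I − K·H)·P̄ = [87/17 -4/17; -4/17 8/17]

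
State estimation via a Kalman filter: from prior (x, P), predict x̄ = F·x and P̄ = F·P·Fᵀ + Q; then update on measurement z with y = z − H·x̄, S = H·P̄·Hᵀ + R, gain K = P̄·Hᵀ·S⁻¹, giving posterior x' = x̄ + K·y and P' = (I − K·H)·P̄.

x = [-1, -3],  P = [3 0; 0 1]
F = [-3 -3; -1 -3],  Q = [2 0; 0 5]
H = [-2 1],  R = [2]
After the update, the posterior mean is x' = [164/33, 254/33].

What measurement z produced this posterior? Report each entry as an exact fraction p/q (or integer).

z = [-2]

x̄ = F·x = [12, 10]
P̄ = F·P·Fᵀ + Q = [38 18; 18 17]
S = H·P̄·Hᵀ + R = [99]
K = P̄·Hᵀ·S⁻¹ = [-58/99; -19/99]
x' − x̄ = [-232/33, -76/33] = K·y
y = (KᵀK)⁻¹·Kᵀ·(x' − x̄) = [12]
z = y + H·x̄ = [12] + [-14] = [-2]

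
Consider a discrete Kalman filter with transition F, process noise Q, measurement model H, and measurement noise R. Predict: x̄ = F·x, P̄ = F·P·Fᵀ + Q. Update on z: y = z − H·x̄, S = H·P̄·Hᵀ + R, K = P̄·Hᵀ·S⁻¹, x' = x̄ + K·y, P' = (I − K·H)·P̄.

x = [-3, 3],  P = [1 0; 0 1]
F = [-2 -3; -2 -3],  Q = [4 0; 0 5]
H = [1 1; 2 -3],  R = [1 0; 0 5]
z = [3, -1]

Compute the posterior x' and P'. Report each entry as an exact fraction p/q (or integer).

x̄ = F·x = [-3, -3]
P̄ = F·P·Fᵀ + Q = [17 13; 13 18]
y = z − H·x̄ = [9, -4]
S = H·P̄·Hᵀ + R = [62 -33; -33 79]
K = P̄·Hᵀ·S⁻¹ = [2205/3809 680/3809; 1525/3809 -713/3809]
x' = x̄ + K·y = [5698/3809, 5150/3809]
P' = (I − K·H)·P̄ = [2003/3809 202/3809; 202/3809 1323/3809]

x' = [5698/3809, 5150/3809]
P' = [2003/3809 202/3809; 202/3809 1323/3809]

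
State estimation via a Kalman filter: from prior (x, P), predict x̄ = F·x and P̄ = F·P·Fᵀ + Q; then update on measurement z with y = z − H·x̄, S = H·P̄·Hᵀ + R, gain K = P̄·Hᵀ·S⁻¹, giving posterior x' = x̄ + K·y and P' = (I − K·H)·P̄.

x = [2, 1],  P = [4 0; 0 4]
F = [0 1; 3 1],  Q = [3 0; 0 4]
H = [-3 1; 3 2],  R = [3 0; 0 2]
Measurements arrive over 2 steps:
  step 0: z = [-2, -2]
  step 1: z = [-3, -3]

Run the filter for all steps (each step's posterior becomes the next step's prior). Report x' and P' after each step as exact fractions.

step 0: x' = [968/4937, -30389/24685], P' = [826/4937 -696/4937; -696/4937 13404/24685]
step 1: x' = [9679937/42782543, -77354841/42782543], P' = [6890358/42782543 -5438448/42782543; -5438448/42782543 21231474/42782543]

step 0: x̄ = F·x = [1, 7]
step 0: P̄ = F·P·Fᵀ + Q = [7 4; 4 44]
step 0: y = z − H·x̄ = [-6, -19]
step 0: S = H·P̄·Hᵀ + R = [86 13; 13 289]
step 0: K = P̄·Hᵀ·S⁻¹ = [-1058/4937 543/4937; 7948/24685 8184/24685]
step 0: x' = x̄ + K·y = [968/4937, -30389/24685]
step 0: P' = (I − K·H)·P̄ = [826/4937 -696/4937; -696/4937 13404/24685]
step 1: x̄ = F·x = [-30389/24685, -15869/24685]
step 1: P̄ = F·P·Fᵀ + Q = [87459/24685 2964/24685; 2964/24685 128434/24685]
step 1: y = z − H·x̄ = [-149353/24685, 9770/4937]
step 1: S = H·P̄·Hᵀ + R = [971836/24685 -107831/4937; -107831/4937 277161/4937]
step 1: K = P̄·Hᵀ·S⁻¹ = [-8703174/42782543 4897089/42782543; 12515606/42782543 13073802/42782543]
step 1: x' = x̄ + K·y = [9679937/42782543, -77354841/42782543]
step 1: P' = (I − K·H)·P̄ = [6890358/42782543 -5438448/42782543; -5438448/42782543 21231474/42782543]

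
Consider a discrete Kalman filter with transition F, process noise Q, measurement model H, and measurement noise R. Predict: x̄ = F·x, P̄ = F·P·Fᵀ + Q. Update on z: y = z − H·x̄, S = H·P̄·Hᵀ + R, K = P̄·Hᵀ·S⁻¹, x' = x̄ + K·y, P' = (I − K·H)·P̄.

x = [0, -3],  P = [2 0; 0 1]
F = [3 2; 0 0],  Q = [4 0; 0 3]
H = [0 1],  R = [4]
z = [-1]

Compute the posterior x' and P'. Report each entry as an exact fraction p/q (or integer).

x' = [-6, -3/7]
P' = [26 0; 0 12/7]

x̄ = F·x = [-6, 0]
P̄ = F·P·Fᵀ + Q = [26 0; 0 3]
y = z − H·x̄ = [-1]
S = H·P̄·Hᵀ + R = [7]
K = P̄·Hᵀ·S⁻¹ = [0; 3/7]
x' = x̄ + K·y = [-6, -3/7]
P' = (I − K·H)·P̄ = [26 0; 0 12/7]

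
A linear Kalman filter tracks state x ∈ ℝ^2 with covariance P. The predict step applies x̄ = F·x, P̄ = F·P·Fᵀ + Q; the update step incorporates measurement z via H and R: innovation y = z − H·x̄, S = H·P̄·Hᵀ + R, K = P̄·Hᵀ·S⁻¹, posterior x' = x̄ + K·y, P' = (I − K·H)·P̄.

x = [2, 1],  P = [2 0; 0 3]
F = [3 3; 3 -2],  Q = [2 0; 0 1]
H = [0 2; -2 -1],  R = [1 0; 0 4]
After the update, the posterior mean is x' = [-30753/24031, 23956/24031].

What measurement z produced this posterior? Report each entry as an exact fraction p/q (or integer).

z = [2, 2]

x̄ = F·x = [9, 4]
P̄ = F·P·Fᵀ + Q = [47 0; 0 31]
S = H·P̄·Hᵀ + R = [125 -62; -62 223]
K = P̄·Hᵀ·S⁻¹ = [-5828/24031 -11750/24031; 11904/24031 -31/24031]
x' − x̄ = [-247032/24031, -72168/24031] = K·y
y = (KᵀK)⁻¹·Kᵀ·(x' − x̄) = [-6, 24]
z = y + H·x̄ = [-6, 24] + [8, -22] = [2, 2]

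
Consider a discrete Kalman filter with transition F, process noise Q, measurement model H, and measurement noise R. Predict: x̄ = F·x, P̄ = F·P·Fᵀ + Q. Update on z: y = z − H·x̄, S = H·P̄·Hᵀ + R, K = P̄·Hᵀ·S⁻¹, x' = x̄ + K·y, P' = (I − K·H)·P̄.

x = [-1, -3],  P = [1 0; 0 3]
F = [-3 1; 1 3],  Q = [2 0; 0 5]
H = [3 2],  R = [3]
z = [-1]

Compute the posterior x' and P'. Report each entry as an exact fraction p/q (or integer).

x' = [114/37, -578/111]
P' = [194/37 -282/37; -282/37 437/37]

x̄ = F·x = [0, -10]
P̄ = F·P·Fᵀ + Q = [14 6; 6 33]
y = z − H·x̄ = [19]
S = H·P̄·Hᵀ + R = [333]
K = P̄·Hᵀ·S⁻¹ = [6/37; 28/111]
x' = x̄ + K·y = [114/37, -578/111]
P' = (I − K·H)·P̄ = [194/37 -282/37; -282/37 437/37]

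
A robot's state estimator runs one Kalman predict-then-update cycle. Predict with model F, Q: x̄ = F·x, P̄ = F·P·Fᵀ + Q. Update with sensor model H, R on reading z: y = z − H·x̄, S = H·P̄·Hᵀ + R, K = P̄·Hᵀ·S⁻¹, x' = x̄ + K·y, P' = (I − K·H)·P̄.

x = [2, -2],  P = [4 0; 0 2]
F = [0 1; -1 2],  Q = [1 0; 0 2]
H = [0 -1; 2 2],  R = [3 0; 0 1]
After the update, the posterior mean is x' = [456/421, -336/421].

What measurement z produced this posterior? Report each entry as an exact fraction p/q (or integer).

z = [3, 1]

x̄ = F·x = [-2, -6]
P̄ = F·P·Fᵀ + Q = [3 4; 4 14]
S = H·P̄·Hᵀ + R = [17 -36; -36 101]
K = P̄·Hᵀ·S⁻¹ = [100/421 94/421; -118/421 108/421]
x' − x̄ = [1298/421, 2190/421] = K·y
y = (KᵀK)⁻¹·Kᵀ·(x' − x̄) = [-3, 17]
z = y + H·x̄ = [-3, 17] + [6, -16] = [3, 1]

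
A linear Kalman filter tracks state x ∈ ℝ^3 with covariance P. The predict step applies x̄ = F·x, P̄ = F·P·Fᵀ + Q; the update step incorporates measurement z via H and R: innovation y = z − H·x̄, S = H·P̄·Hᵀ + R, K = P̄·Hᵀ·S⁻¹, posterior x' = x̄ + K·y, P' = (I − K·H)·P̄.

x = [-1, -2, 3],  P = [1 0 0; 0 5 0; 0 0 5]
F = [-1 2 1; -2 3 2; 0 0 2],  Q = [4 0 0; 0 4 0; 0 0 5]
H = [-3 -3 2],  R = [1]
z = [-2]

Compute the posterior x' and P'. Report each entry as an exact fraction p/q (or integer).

x̄ = F·x = [0, 2, 6]
P̄ = F·P·Fᵀ + Q = [30 42 10; 42 73 20; 10 20 25]
y = z − H·x̄ = [-8]
S = H·P̄·Hᵀ + R = [1424]
K = P̄·Hᵀ·S⁻¹ = [-49/356; -305/1424; -5/178]
x' = x̄ + K·y = [98/89, 661/178, 554/89]
P' = (I − K·H)·P̄ = [269/89 7/356 400/89; 7/356 10927/1424 2035/178; 400/89 2035/178 2125/89]

x' = [98/89, 661/178, 554/89]
P' = [269/89 7/356 400/89; 7/356 10927/1424 2035/178; 400/89 2035/178 2125/89]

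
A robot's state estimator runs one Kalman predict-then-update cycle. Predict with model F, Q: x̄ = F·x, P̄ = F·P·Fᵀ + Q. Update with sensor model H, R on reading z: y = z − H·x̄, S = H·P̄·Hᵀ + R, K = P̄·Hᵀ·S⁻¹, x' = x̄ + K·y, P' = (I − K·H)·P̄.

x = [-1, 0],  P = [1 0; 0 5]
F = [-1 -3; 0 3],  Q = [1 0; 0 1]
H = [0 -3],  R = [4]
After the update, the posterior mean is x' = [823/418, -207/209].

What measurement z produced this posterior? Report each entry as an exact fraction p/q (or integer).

x̄ = F·x = [1, 0]
P̄ = F·P·Fᵀ + Q = [47 -45; -45 46]
S = H·P̄·Hᵀ + R = [418]
K = P̄·Hᵀ·S⁻¹ = [135/418; -69/209]
x' − x̄ = [405/418, -207/209] = K·y
y = (KᵀK)⁻¹·Kᵀ·(x' − x̄) = [3]
z = y + H·x̄ = [3] + [0] = [3]

z = [3]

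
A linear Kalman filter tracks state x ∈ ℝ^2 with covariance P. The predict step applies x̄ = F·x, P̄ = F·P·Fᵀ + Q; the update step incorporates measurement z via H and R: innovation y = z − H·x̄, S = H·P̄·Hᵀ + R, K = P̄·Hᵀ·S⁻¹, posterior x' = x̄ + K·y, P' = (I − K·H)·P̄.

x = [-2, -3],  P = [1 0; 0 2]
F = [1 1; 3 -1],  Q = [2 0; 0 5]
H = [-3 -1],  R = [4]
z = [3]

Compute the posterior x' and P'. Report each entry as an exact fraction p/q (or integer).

x̄ = F·x = [-5, -3]
P̄ = F·P·Fᵀ + Q = [5 1; 1 16]
y = z − H·x̄ = [-15]
S = H·P̄·Hᵀ + R = [71]
K = P̄·Hᵀ·S⁻¹ = [-16/71; -19/71]
x' = x̄ + K·y = [-115/71, 72/71]
P' = (I − K·H)·P̄ = [99/71 -233/71; -233/71 775/71]

x' = [-115/71, 72/71]
P' = [99/71 -233/71; -233/71 775/71]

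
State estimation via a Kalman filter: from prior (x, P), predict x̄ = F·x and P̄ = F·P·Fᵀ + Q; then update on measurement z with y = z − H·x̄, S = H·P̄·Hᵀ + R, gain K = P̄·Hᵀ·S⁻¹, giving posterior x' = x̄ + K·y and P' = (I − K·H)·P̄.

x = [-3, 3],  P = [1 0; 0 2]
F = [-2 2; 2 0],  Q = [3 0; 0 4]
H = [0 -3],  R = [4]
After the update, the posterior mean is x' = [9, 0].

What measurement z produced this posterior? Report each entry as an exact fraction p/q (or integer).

x̄ = F·x = [12, -6]
P̄ = F·P·Fᵀ + Q = [15 -4; -4 8]
S = H·P̄·Hᵀ + R = [76]
K = P̄·Hᵀ·S⁻¹ = [3/19; -6/19]
x' − x̄ = [-3, 6] = K·y
y = (KᵀK)⁻¹·Kᵀ·(x' − x̄) = [-19]
z = y + H·x̄ = [-19] + [18] = [-1]

z = [-1]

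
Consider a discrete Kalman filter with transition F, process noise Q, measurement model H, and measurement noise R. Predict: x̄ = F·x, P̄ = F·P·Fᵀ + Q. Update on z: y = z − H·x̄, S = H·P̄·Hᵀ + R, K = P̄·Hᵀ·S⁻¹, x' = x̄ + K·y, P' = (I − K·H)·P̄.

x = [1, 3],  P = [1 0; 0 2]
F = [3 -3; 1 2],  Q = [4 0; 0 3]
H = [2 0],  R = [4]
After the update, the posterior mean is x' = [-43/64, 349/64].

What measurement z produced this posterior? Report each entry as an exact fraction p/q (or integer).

x̄ = F·x = [-6, 7]
P̄ = F·P·Fᵀ + Q = [31 -9; -9 12]
S = H·P̄·Hᵀ + R = [128]
K = P̄·Hᵀ·S⁻¹ = [31/64; -9/64]
x' − x̄ = [341/64, -99/64] = K·y
y = (KᵀK)⁻¹·Kᵀ·(x' − x̄) = [11]
z = y + H·x̄ = [11] + [-12] = [-1]

z = [-1]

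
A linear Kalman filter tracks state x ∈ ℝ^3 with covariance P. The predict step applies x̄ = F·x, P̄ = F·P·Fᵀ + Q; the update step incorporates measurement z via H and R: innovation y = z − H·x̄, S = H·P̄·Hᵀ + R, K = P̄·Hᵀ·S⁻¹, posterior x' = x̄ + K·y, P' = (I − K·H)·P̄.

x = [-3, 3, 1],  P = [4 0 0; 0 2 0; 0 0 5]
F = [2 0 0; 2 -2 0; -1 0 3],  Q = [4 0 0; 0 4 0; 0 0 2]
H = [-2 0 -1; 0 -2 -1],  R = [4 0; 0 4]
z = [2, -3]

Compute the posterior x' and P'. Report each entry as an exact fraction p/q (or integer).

x̄ = F·x = [-6, -12, 6]
P̄ = F·P·Fᵀ + Q = [20 16 -8; 16 28 -8; -8 -8 51]
y = z − H·x̄ = [-4, -21]
S = H·P̄·Hᵀ + R = [103 83; 83 135]
K = P̄·Hᵀ·S⁻¹ = [-291/877 23/877; 93/877 -369/877; -455/1754 -175/1754]
x' = x̄ + K·y = [-4581/877, -3147/877, 16019/1754]
P' = (I − K·H)·P̄ = [8780/877 8152/877 -16396/877; 8152/877 9076/877 -16676/877; -16396/877 -16676/877 33702/877]

x' = [-4581/877, -3147/877, 16019/1754]
P' = [8780/877 8152/877 -16396/877; 8152/877 9076/877 -16676/877; -16396/877 -16676/877 33702/877]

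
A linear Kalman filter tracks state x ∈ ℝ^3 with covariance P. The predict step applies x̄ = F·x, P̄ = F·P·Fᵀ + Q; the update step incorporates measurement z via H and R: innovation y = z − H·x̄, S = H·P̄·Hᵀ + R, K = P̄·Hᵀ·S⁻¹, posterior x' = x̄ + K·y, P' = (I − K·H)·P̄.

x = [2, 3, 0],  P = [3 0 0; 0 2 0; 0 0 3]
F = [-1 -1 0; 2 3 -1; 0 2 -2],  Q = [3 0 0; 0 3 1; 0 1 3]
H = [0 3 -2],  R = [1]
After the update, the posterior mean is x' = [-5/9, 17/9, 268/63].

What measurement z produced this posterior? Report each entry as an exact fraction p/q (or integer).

x̄ = F·x = [-5, 13, 6]
P̄ = F·P·Fᵀ + Q = [8 -12 -4; -12 36 19; -4 19 23]
S = H·P̄·Hᵀ + R = [189]
K = P̄·Hᵀ·S⁻¹ = [-4/27; 10/27; 11/189]
x' − x̄ = [40/9, -100/9, -110/63] = K·y
y = (KᵀK)⁻¹·Kᵀ·(x' − x̄) = [-30]
z = y + H·x̄ = [-30] + [27] = [-3]

z = [-3]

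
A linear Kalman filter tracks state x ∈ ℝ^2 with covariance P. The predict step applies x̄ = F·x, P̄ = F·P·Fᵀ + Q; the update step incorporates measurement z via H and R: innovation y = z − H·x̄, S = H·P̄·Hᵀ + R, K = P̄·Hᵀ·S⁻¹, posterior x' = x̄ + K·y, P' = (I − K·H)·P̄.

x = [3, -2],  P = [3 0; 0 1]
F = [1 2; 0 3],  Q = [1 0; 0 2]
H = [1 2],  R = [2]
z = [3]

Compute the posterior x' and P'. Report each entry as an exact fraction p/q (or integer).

x' = [121/39, -10/39]
P' = [112/39 -46/39; -46/39 37/39]

x̄ = F·x = [-1, -6]
P̄ = F·P·Fᵀ + Q = [8 6; 6 11]
y = z − H·x̄ = [16]
S = H·P̄·Hᵀ + R = [78]
K = P̄·Hᵀ·S⁻¹ = [10/39; 14/39]
x' = x̄ + K·y = [121/39, -10/39]
P' = (I − K·H)·P̄ = [112/39 -46/39; -46/39 37/39]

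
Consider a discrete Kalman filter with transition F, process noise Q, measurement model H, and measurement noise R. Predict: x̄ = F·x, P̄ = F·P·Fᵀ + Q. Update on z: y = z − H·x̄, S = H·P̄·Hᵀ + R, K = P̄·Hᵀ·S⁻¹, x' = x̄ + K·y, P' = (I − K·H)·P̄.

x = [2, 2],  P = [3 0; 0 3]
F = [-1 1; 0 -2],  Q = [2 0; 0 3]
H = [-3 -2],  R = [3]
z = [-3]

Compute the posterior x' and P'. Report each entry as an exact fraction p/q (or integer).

x' = [44/21, -40/21]
P' = [40/7 -58/7; -58/7 89/7]

x̄ = F·x = [0, -4]
P̄ = F·P·Fᵀ + Q = [8 -6; -6 15]
y = z − H·x̄ = [-11]
S = H·P̄·Hᵀ + R = [63]
K = P̄·Hᵀ·S⁻¹ = [-4/21; -4/21]
x' = x̄ + K·y = [44/21, -40/21]
P' = (I − K·H)·P̄ = [40/7 -58/7; -58/7 89/7]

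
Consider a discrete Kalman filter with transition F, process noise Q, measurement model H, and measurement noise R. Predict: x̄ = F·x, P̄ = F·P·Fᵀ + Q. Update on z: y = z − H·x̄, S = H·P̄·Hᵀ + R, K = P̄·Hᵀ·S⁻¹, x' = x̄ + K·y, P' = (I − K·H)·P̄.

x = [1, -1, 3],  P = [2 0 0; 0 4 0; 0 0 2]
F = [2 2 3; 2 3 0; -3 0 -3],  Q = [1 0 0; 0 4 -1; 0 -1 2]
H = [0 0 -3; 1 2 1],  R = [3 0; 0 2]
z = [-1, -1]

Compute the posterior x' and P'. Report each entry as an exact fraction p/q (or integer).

x' = [49649/32493, -45782/32493, 2390/10831]
P' = [179144/32493 -78665/32493 -2448/10831; -78665/32493 52712/32493 -571/10831; -2448/10831 -571/10831 3578/10831]

x̄ = F·x = [9, -1, -12]
P̄ = F·P·Fᵀ + Q = [43 32 -30; 32 48 -13; -30 -13 38]
y = z − H·x̄ = [-37, 4]
S = H·P̄·Hᵀ + R = [345 54; 54 291]
K = P̄·Hᵀ·S⁻¹ = [2448/10831 7235/32493; 571/10831 12523/32493; -3578/10831 -6/10831]
x' = x̄ + K·y = [49649/32493, -45782/32493, 2390/10831]
P' = (I − K·H)·P̄ = [179144/32493 -78665/32493 -2448/10831; -78665/32493 52712/32493 -571/10831; -2448/10831 -571/10831 3578/10831]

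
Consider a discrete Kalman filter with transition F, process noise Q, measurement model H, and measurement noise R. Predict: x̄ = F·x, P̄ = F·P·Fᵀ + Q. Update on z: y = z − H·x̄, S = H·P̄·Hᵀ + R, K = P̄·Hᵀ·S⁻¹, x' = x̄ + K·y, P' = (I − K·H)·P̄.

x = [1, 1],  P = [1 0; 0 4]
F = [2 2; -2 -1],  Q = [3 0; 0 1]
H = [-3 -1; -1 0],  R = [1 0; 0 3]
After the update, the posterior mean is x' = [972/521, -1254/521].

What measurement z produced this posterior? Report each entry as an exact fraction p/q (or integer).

z = [-3, -3]

x̄ = F·x = [4, -3]
P̄ = F·P·Fᵀ + Q = [23 -12; -12 9]
S = H·P̄·Hᵀ + R = [145 57; 57 26]
K = P̄·Hᵀ·S⁻¹ = [-171/521 -86/521; 18/521 201/521]
x' − x̄ = [-1112/521, 309/521] = K·y
y = (KᵀK)⁻¹·Kᵀ·(x' − x̄) = [6, 1]
z = y + H·x̄ = [6, 1] + [-9, -4] = [-3, -3]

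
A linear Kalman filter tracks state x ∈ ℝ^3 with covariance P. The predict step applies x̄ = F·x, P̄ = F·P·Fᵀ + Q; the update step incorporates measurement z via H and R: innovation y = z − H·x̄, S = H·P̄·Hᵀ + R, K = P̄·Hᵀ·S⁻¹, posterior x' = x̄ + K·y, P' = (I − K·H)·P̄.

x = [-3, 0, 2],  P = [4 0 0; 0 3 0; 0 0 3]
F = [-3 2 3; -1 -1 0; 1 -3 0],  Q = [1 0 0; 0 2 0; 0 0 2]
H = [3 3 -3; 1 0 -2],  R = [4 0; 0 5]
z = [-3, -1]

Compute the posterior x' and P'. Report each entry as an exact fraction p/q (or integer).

x' = [5767/9117, -6689/18234, 6923/6078]
P' = [52924/9117 -20518/9117 9754/3039; -20518/9117 41645/18234 -1211/6078; 9754/3039 -1211/6078 5813/2026]

x̄ = F·x = [15, 3, -3]
P̄ = F·P·Fᵀ + Q = [76 6 -30; 6 9 5; -30 5 33]
y = z − H·x̄ = [-66, -22]
S = H·P̄·Hᵀ + R = [1624 684; 684 333]
K = P̄·Hᵀ·S⁻¹ = [262/1013 -1120/9117; 707/4052 -3377/9117; 429/4052 -1537/3039]
x' = x̄ + K·y = [5767/9117, -6689/18234, 6923/6078]
P' = (I − K·H)·P̄ = [52924/9117 -20518/9117 9754/3039; -20518/9117 41645/18234 -1211/6078; 9754/3039 -1211/6078 5813/2026]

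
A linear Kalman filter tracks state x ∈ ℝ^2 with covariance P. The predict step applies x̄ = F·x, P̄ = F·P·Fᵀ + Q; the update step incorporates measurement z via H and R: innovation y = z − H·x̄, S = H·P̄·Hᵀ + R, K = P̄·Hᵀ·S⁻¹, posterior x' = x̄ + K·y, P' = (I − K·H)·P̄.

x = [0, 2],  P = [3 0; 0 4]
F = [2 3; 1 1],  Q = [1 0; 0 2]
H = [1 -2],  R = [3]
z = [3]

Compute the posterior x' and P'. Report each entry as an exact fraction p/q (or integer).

x' = [109/16, 2]
P' = [615/16 18; 18 9]

x̄ = F·x = [6, 2]
P̄ = F·P·Fᵀ + Q = [49 18; 18 9]
y = z − H·x̄ = [1]
S = H·P̄·Hᵀ + R = [16]
K = P̄·Hᵀ·S⁻¹ = [13/16; 0]
x' = x̄ + K·y = [109/16, 2]
P' = (I − K·H)·P̄ = [615/16 18; 18 9]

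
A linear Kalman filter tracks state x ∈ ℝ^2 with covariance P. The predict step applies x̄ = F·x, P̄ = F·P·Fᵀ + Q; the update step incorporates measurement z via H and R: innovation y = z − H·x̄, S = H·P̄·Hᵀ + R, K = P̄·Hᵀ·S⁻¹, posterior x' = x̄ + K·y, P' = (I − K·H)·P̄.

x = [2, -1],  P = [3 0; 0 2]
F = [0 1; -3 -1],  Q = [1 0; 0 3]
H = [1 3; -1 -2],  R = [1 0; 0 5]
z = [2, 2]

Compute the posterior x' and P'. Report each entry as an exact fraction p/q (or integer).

x̄ = F·x = [-1, -5]
P̄ = F·P·Fᵀ + Q = [3 -2; -2 32]
y = z − H·x̄ = [18, -9]
S = H·P̄·Hᵀ + R = [280 -185; -185 128]
K = P̄·Hᵀ·S⁻¹ = [-199/1615 -55/323; 562/1615 6/323]
x' = x̄ + K·y = [-2722/1615, 1771/1615]
P' = (I − K·H)·P̄ = [4523/1615 -1574/1615; -1574/1615 712/1615]

x' = [-2722/1615, 1771/1615]
P' = [4523/1615 -1574/1615; -1574/1615 712/1615]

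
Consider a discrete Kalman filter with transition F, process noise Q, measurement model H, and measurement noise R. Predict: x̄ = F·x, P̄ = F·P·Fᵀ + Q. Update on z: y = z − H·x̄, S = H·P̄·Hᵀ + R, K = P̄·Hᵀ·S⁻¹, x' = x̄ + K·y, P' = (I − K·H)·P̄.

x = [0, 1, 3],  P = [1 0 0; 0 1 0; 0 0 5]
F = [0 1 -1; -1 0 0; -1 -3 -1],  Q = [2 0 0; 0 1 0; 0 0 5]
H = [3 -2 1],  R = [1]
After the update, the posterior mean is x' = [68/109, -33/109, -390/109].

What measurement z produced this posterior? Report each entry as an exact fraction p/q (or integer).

x̄ = F·x = [-2, 0, -6]
P̄ = F·P·Fᵀ + Q = [8 0 2; 0 2 1; 2 1 20]
S = H·P̄·Hᵀ + R = [109]
K = P̄·Hᵀ·S⁻¹ = [26/109; -3/109; 24/109]
x' − x̄ = [286/109, -33/109, 264/109] = K·y
y = (KᵀK)⁻¹·Kᵀ·(x' − x̄) = [11]
z = y + H·x̄ = [11] + [-12] = [-1]

z = [-1]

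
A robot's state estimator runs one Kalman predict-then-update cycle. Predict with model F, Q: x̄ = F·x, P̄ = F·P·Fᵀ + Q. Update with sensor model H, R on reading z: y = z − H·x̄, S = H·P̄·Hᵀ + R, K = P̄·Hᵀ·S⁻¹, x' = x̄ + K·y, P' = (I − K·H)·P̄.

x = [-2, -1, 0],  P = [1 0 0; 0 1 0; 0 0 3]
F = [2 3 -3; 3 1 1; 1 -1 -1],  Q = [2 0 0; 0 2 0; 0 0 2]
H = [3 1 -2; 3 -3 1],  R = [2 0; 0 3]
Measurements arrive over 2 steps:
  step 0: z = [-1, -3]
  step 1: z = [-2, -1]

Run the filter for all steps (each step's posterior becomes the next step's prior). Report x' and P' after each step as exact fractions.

step 0: x' = [-159699/108043, -139632/108043, -240342/108043], P' = [102910/108043 160078/108043 209526/108043; 160078/108043 303064/108043 368592/108043; 209526/108043 368592/108043 503184/108043]
step 1: x' = [-3533610269/3705655928, -1832346345/1852827964, -3476289473/3705655928], P' = [790426525/1852827964 510492157/926413982 1314365265/1852827964; 510492157/926413982 533511357/463206991 1134106629/926413982; 1314365265/1852827964 1134106629/926413982 3279967293/1852827964]

step 0: x̄ = F·x = [-7, -7, -1]
step 0: P̄ = F·P·Fᵀ + Q = [42 0 8; 0 15 -1; 8 -1 7]
step 0: y = z − H·x̄ = [25, -2]
step 0: S = H·P̄·Hᵀ + R = [331 288; 288 577]
step 0: K = P̄·Hᵀ·S⁻¹ = [24878/108043 12674/108043; 23057/108043 -20122/108043; -4599/108043 8662/108043]
step 0: x' = x̄ + K·y = [-159699/108043, -139632/108043, -240342/108043]
step 0: P' = (I − K·H)·P̄ = [102910/108043 160078/108043 209526/108043; 160078/108043 303064/108043 368592/108043; 209526/108043 368592/108043 503184/108043]
step 1: x̄ = F·x = [-17268/108043, -859071/108043, 220275/108043]
step 1: P̄ = F·P·Fᵀ + Q = [655926/108043 311276/108043 -81372/108043; 311276/108043 4903332/108043 -1973910/108043; -81372/108043 -1973910/108043 1123220/108043]
step 1: y = z − H·x̄ = [1135339/108043, -2853727/108043]
step 1: S = H·P̄·Hᵀ + R = [26255392/108043 -26494012/108043; -26494012/108043 57232931/108043]
step 1: K = P̄·Hᵀ·S⁻¹ = [763533359/3705655928 103781983/926413982; 330285927/1852827964 -89247507/463206991; -348625533/3705655928 69737219/926413982]
step 1: x' = x̄ + K·y = [-3533610269/3705655928, -1832346345/1852827964, -3476289473/3705655928]
step 1: P' = (I − K·H)·P̄ = [790426525/1852827964 510492157/926413982 1314365265/1852827964; 510492157/926413982 533511357/463206991 1134106629/926413982; 1314365265/1852827964 1134106629/926413982 3279967293/1852827964]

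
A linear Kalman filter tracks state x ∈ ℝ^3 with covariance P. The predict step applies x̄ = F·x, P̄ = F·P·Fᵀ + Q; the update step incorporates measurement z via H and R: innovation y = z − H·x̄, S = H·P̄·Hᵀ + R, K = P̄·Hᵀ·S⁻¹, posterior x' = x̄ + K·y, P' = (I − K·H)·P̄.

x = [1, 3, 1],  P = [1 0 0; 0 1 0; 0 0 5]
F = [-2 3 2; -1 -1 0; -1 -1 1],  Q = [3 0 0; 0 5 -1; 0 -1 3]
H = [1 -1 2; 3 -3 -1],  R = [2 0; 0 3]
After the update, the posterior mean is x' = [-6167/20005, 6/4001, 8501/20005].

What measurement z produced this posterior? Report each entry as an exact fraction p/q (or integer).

z = [1, -2]

x̄ = F·x = [9, -4, -3]
P̄ = F·P·Fᵀ + Q = [36 -1 9; -1 7 1; 9 1 10]
S = H·P̄·Hᵀ + R = [119 155; 155 370]
K = P̄·Hᵀ·S⁻¹ = [908/4001 3613/20005; 331/4001 -409/4001; 1638/4001 -2674/20005]
x' − x̄ = [-186212/20005, 16010/4001, 68516/20005] = K·y
y = (KᵀK)⁻¹·Kᵀ·(x' − x̄) = [-6, -44]
z = y + H·x̄ = [-6, -44] + [7, 42] = [1, -2]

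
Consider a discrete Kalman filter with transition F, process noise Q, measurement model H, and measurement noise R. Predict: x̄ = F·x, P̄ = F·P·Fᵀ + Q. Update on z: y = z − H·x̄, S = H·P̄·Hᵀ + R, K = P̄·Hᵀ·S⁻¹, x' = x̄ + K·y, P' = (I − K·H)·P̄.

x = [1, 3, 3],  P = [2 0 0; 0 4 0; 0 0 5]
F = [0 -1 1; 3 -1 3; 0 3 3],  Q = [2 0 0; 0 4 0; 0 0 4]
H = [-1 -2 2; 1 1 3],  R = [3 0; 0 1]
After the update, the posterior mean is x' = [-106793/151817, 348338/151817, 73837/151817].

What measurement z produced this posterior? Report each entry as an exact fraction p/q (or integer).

z = [-3, 3]

x̄ = F·x = [0, 9, 18]
P̄ = F·P·Fᵀ + Q = [11 19 3; 19 71 33; 3 33 85]
S = H·P̄·Hᵀ + R = [438 165; 165 1102]
K = P̄·Hᵀ·S⁻¹ = [-53821/455451 8059/151817; -135875/455451 32819/151817; 63287/455451 36931/151817]
x' − x̄ = [-106793/151817, -1018015/151817, -2658869/151817] = K·y
y = (KᵀK)⁻¹·Kᵀ·(x' − x̄) = [-21, -60]
z = y + H·x̄ = [-21, -60] + [18, 63] = [-3, 3]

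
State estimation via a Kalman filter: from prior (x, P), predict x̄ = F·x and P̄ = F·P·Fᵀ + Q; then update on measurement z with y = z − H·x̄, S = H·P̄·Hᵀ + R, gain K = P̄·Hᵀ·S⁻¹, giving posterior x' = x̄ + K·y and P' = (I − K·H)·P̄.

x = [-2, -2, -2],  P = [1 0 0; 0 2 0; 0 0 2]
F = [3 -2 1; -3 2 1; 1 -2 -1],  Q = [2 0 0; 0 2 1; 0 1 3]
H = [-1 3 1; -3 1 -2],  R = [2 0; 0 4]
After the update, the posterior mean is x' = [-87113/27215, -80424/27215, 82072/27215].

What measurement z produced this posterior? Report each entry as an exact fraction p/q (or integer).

z = [-3, 1]

x̄ = F·x = [-4, 0, 4]
P̄ = F·P·Fᵀ + Q = [21 -15 9; -15 21 -12; 9 -12 14]
S = H·P̄·Hᵀ + R = [226 299; 299 516]
K = P̄·Hᵀ·S⁻¹ = [-708/27215 -4653/27215; 7146/27215 606/27215; 4037/27215 -5873/27215]
x' − x̄ = [21747/27215, -80424/27215, -26788/27215] = K·y
y = (KᵀK)⁻¹·Kᵀ·(x' − x̄) = [-11, -3]
z = y + H·x̄ = [-11, -3] + [8, 4] = [-3, 1]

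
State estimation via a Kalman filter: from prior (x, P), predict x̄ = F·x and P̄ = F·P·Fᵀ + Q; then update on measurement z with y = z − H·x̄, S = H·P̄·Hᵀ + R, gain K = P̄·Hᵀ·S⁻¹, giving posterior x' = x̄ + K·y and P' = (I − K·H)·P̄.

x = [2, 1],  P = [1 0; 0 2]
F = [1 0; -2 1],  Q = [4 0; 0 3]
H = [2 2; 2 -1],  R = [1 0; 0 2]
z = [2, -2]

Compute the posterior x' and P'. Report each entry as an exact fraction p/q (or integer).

x' = [-314/1595, 368/319]
P' = [379/1595 -50/319; -50/319 102/319]

x̄ = F·x = [2, -3]
P̄ = F·P·Fᵀ + Q = [5 -2; -2 9]
y = z − H·x̄ = [4, -9]
S = H·P̄·Hᵀ + R = [41 -2; -2 39]
K = P̄·Hᵀ·S⁻¹ = [258/1595 504/1595; 104/319 -101/319]
x' = x̄ + K·y = [-314/1595, 368/319]
P' = (I − K·H)·P̄ = [379/1595 -50/319; -50/319 102/319]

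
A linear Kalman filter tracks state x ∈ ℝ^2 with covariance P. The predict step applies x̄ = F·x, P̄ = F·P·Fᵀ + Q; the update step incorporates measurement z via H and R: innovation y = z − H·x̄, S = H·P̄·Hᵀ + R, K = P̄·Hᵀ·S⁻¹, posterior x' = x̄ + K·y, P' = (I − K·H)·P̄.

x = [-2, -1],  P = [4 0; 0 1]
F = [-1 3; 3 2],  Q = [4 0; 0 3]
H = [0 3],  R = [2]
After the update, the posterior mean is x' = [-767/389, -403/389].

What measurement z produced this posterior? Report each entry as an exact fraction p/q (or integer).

x̄ = F·x = [-1, -8]
P̄ = F·P·Fᵀ + Q = [17 -6; -6 43]
S = H·P̄·Hᵀ + R = [389]
K = P̄·Hᵀ·S⁻¹ = [-18/389; 129/389]
x' − x̄ = [-378/389, 2709/389] = K·y
y = (KᵀK)⁻¹·Kᵀ·(x' − x̄) = [21]
z = y + H·x̄ = [21] + [-24] = [-3]

z = [-3]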